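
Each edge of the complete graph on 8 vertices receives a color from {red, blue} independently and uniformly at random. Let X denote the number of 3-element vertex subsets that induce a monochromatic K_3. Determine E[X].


Let X = Σ_S X_S over the C(8, 3) = 56 subsets S of size 3, where X_S = 1 if the K_3 on S is monochromatic.
For a fixed S, the K_3 on S has C(3, 2) = 3 edges. P[all 3 edges red] = (1/2)^3, and likewise for blue, so P[monochromatic] = 2·(1/2)^3 = 2^{1 − 3} = 1/4.
By linearity of expectation: E[X] = C(8, 3) · 2^{1 − 3} = 56 · 1/4 = 14.
Numerically: E[X] ≈ 14.000.

E[X] = C(8,3)·2^(1−C(3,2)) = 14 ≈ 14.000.


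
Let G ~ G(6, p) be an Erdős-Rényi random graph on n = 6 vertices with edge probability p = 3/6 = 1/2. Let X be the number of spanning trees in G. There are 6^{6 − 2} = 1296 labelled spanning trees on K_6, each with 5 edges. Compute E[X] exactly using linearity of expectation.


K_6 has 6^{6 − 2} = 1296 labelled spanning trees.
For each such spanning tree H, let X_H = 1 if all 5 edges of H are present in G. Then P[X_H = 1] = p^{5} = (1/2)^{5} = 1/32.
Summing the indicators: E[X] = Σ_H E[X_H] = 1296 · p^{5} = 1296 · 1/32 = 81/2.
Numerically: E[X] ≈ 40.5.

E[X] = 1296 · (1/2)^{5} = 81/2 ≈ 40.5.


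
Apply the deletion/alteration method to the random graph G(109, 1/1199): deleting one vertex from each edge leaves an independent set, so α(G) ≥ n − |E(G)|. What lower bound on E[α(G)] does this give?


E[|E(G)|] = C(109, 2)·p = 5886 · (1/1199) = 54/11.
E[α(G)] ≥ n − E[|E(G)|] = 109 − 54/11 = 1145/11.
Numerically: ≈ 104.09091.
(This is only a lower bound; the true E[α(G)] may be larger.)

E[α(G)] ≥ 1145/11 ≈ 104.09091.


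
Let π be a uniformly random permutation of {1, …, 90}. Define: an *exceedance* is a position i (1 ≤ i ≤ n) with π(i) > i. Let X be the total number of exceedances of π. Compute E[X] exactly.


Write X = Σ_{i=1}^{90} X_i, where X_i = 1_{π(i) > i}.
For each fixed i, π(i) is uniform over {1, …, 90} (marginal of a uniform permutation), so P[π(i) > i] = (n − i)/n. Summing: Σ_{i=1}^{90} (n − i)/n = (0 + 1 + … + 89)/90 = 90(90 − 1)/(2·90) = (90 − 1)/2.
Hence E[X] = Σ_{i=1}^{90} (90 − i)/90 = 89/2 ≈ 44.500000.

E[X] = 89/2 = 44.500000.


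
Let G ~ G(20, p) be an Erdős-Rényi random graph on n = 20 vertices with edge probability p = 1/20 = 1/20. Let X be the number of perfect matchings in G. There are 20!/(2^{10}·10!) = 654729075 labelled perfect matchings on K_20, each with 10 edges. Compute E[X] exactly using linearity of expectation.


K_20 has 20!/(2^{10}·10!) = 654729075 labelled perfect matchings.
For each such perfect matching H, let X_H = 1 if all 10 edges of H are present in G. Then P[X_H = 1] = p^{10} = (1/20)^{10} = 1/10240000000000.
By linearity: E[X] = Σ_H E[X_H] = 654729075 · p^{10} = 654729075 · 1/10240000000000 = 26189163/409600000000.
Numerically: E[X] ≈ 6.39e-05.

E[X] = 654729075 · (1/20)^{10} = 26189163/409600000000 ≈ 6.39e-05.


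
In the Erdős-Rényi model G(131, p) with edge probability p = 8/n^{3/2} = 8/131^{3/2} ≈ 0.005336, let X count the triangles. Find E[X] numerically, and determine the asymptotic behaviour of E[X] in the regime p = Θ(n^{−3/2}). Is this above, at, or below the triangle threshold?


Number of potential triangles: C(131, 3) = 366145.
Each occurs with probability p³ ≈ (0.005336)³ ≈ 1.518970e-07.
By linearity: E[X] = C(131, 3)·p³ ≈ 366145 · 1.518970e-07 ≈ 0.0556.
Since α = 3/2 > 1, p = c/n^{3/2} = o(1/n) is below the triangle threshold p ~ 1/n. Asymptotically E[X] ~ (c³/6)·n^{3(1−α)} = (8³/6)·n^{-1.5} → 0, so by Markov's inequality G has no triangles w.h.p.

E[X] ≈ 0.0556; in regime p = Θ(1/n^{3/2}) E[X] tends to 0 (below the triangle threshold p ~ 1/n).


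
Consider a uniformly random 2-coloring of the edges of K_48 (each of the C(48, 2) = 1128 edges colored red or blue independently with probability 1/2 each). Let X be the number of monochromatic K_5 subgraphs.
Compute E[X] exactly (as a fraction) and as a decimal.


Let X = Σ_S X_S over the C(48, 5) = 1712304 subsets S of size 5, where X_S = 1 if the K_5 on S is monochromatic.
For a fixed S, the K_5 on S has C(5, 2) = 10 edges. P[all 10 edges red] = (1/2)^10, and likewise for blue, so P[monochromatic] = 2·(1/2)^10 = 2^{1 − 10} = 1/512.
Summing: E[X] = C(48, 5) · 2^{1 − 10} = 1712304 · 1/512 = 107019/32.
Numerically: E[X] ≈ 3344.343750.

E[X] = C(48,5)·2^(1−C(5,2)) = 107019/32 ≈ 3344.343750.


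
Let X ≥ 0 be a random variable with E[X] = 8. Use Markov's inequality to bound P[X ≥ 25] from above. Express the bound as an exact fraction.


μ = E[X] = 8, a = 25.
Markov: P[X ≥ 25] ≤ μ/a = (8)/25 = 8/25.
Numerically: ≈ 0.320000.
(Since a = 25 > μ = 8.000000, the bound 8/25 is < 1 and informative.)

P[X ≥ 25] ≤ 8/25 ≈ 0.320000.


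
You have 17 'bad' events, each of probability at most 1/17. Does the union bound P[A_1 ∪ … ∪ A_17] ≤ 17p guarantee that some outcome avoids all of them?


Union bound: P[∪_{i=1}^{17} A_i] ≤ Σ_i P[A_i] ≤ 17·p = 17·(1/17) = 1.
Numerically: 1 ≈ 1.00000.
Is 1 < 1? NO.
Since the bound 1 is ≥ 1, the union bound is uninformative here; it does NOT by itself certify existence.

17·p = 1 ≈ 1.00000; existence NOT certified by the union bound.


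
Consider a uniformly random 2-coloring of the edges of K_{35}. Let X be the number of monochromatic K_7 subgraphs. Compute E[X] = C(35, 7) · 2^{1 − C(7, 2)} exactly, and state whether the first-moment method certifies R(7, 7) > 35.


E[X] = C(35, 7) · 2^{1 − 21} = 6724520 · 2^{−20} = 6724520/1048576.
As a reduced fraction: E[X] = 840565/131072 ≈ 6.413.
Is E[X] < 1? NO.
Since E[X] ≥ 1, the first-moment bound is inconclusive at n = 35; it does NOT by itself certify R(7, 7) > 35.

E[X] = 840565/131072 ≈ 6.413; E[X] ≥ 1; first-moment method inconclusive here.


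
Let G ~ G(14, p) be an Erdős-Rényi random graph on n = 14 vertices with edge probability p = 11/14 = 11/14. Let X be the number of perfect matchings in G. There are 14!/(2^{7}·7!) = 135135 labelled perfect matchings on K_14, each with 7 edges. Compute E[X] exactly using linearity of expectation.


K_14 has 14!/(2^{7}·7!) = 135135 labelled perfect matchings.
For each such perfect matching H, let X_H = 1 if all 7 edges of H are present in G. Then P[X_H = 1] = p^{7} = (11/14)^{7} = 19487171/105413504.
By linearity: E[X] = Σ_H E[X_H] = 135135 · p^{7} = 135135 · 19487171/105413504 = 376199836155/15059072.
Numerically: E[X] ≈ 24982.

E[X] = 135135 · (11/14)^{7} = 376199836155/15059072 ≈ 24982.


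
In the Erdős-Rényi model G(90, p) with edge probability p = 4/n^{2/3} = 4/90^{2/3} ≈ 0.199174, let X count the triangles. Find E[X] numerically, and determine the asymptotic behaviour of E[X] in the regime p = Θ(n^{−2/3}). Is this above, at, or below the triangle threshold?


Number of potential triangles: C(90, 3) = 117480.
Each occurs with probability p³ ≈ (0.199174)³ ≈ 7.90123457e-03.
By linearity: E[X] = C(90, 3)·p³ ≈ 117480 · 7.90123457e-03 ≈ 928.237037.
Since α = 2/3 < 1, p = c/n^{2/3} ≫ 1/n is above the triangle threshold p ~ 1/n. Asymptotically E[X] ~ (c³/6)·n^{3(1−α)} = (4³/6)·n^{1} → ∞; triangles are abundant w.h.p.

E[X] ≈ 928.237037; in regime p = Θ(1/n^{2/3}) E[X] diverges (above the triangle threshold p ~ 1/n).


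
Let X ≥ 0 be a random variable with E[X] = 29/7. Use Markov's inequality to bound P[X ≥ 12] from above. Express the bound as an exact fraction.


μ = E[X] = 29/7, a = 12.
Markov: P[X ≥ 12] ≤ μ/a = (29/7)/12 = 29/84.
Numerically: ≈ 0.345238.
(Since a = 12 > μ = 4.142857, the bound 29/84 is < 1 and informative.)

P[X ≥ 12] ≤ 29/84 ≈ 0.345238.


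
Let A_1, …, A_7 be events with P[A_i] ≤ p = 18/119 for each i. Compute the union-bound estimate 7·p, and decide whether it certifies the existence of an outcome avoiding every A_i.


Union bound: P[∪_{i=1}^{7} A_i] ≤ Σ_i P[A_i] ≤ 7·p = 7·(18/119) = 18/17.
Numerically: 18/17 ≈ 1.05882.
Is 18/17 < 1? NO.
Since the bound 18/17 is ≥ 1, the union bound is uninformative here; it does NOT by itself certify existence.

7·p = 18/17 ≈ 1.05882; existence NOT certified by the union bound.


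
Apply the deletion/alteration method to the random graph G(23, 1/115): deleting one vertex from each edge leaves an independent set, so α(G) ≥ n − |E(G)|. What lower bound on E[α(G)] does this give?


E[|E(G)|] = C(23, 2)·p = 253 · (1/115) = 11/5.
E[α(G)] ≥ n − E[|E(G)|] = 23 − 11/5 = 104/5.
Numerically: ≈ 20.80000.
(This is only a lower bound; the true E[α(G)] may be larger.)

E[α(G)] ≥ 104/5 ≈ 20.80000.


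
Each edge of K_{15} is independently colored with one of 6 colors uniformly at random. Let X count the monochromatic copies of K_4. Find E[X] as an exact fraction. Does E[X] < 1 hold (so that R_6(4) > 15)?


E[X] = C(15, 4) · 6^{1 − 6} = 1365 · 6^{−5} = 1365/7776.
As a reduced fraction: E[X] = 455/2592 ≈ 0.17554.
Is E[X] < 1? YES.
Since E[X] < 1, there exists a 6-coloring of K_{15} with no monochromatic K_4; hence R_6(4) > 15.

E[X] = 455/2592 ≈ 0.17554; E[X] < 1, so R_6(4) > 15.


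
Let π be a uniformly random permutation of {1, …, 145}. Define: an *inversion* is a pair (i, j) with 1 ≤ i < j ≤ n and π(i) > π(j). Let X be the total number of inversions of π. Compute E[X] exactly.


Write X = Σ X_I over the C(145, 2) = 10440 pairs i < j, with X_I the indicator of one inversion.
There are 10440 indicators.
For each fixed pair i < j, the values π(i) and π(j) are two distinct elements of {1, …, 145} in uniformly random order; by symmetry P[π(i) > π(j)] = 1/2.
By linearity: E[X] = 10440 · (1/2) = C(145, 2) · (1/2) = 10440/2 = 5220 ≈ 5220.000.

E[X] = 5220 = 5220.000.


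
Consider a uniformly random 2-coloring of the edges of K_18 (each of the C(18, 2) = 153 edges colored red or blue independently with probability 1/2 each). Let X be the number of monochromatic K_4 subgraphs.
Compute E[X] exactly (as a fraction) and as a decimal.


Let X = Σ_S X_S over the C(18, 4) = 3060 subsets S of size 4, where X_S = 1 if the K_4 on S is monochromatic.
For a fixed S, the K_4 on S has C(4, 2) = 6 edges. P[all 6 edges red] = (1/2)^6, and likewise for blue, so P[monochromatic] = 2·(1/2)^6 = 2^{1 − 6} = 1/32.
By linearity of expectation: E[X] = C(18, 4) · 2^{1 − 6} = 3060 · 1/32 = 765/8.
Numerically: E[X] ≈ 95.6250.

E[X] = C(18,4)·2^(1−C(4,2)) = 765/8 ≈ 95.6250.


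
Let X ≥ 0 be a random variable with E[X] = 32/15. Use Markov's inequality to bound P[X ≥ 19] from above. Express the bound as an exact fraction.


μ = E[X] = 32/15, a = 19.
Markov: P[X ≥ 19] ≤ μ/a = (32/15)/19 = 32/285.
Numerically: ≈ 0.11228.
(Since a = 19 > μ = 2.13333, the bound 32/285 is < 1 and informative.)

P[X ≥ 19] ≤ 32/285 ≈ 0.11228.


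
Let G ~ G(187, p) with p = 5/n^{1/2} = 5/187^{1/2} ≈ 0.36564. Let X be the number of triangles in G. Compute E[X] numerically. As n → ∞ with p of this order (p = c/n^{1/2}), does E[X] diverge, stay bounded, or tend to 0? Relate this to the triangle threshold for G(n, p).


Number of potential triangles: C(187, 3) = 1072445.
Each occurs with probability p³ ≈ (0.36564)³ ≈ 4.8881847e-02.
By linearity: E[X] = C(187, 3)·p³ ≈ 1072445 · 4.8881847e-02 ≈ 52423.09190.
Since α = 1/2 < 1, p = c/n^{1/2} ≫ 1/n is above the triangle threshold p ~ 1/n. Asymptotically E[X] ~ (c³/6)·n^{3(1−α)} = (5³/6)·n^{1.5} → ∞; triangles are abundant w.h.p.

E[X] ≈ 52423.09190; in regime p = Θ(1/n^{1/2}) E[X] diverges (above the triangle threshold p ~ 1/n).


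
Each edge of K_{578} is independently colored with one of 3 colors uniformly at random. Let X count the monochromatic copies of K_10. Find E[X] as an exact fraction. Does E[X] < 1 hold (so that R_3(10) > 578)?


E[X] = C(578, 10) · 3^{1 − 45} = 1060514767274403635480 · 3^{−44} = 1060514767274403635480/984770902183611232881.
As a reduced fraction: E[X] = 1060514767274403635480/984770902183611232881 ≈ 1.0769152.
Is E[X] < 1? NO.
Since E[X] ≥ 1, the first-moment bound is inconclusive at n = 578; it does NOT by itself certify R_3(10) > 578.

E[X] = 1060514767274403635480/984770902183611232881 ≈ 1.0769152; E[X] ≥ 1; first-moment method inconclusive here.


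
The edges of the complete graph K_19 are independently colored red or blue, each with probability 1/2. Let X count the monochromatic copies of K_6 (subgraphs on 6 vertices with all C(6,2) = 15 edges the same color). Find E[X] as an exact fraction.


Let X = Σ_S X_S over the C(19, 6) = 27132 subsets S of size 6, where X_S = 1 if the K_6 on S is monochromatic.
For a fixed S, the K_6 on S has C(6, 2) = 15 edges. P[all 15 edges red] = (1/2)^15, and likewise for blue, so P[monochromatic] = 2·(1/2)^15 = 2^{1 − 15} = 1/16384.
By linearity of expectation: E[X] = C(19, 6) · 2^{1 − 15} = 27132 · 1/16384 = 6783/4096.
Numerically: E[X] ≈ 1.6560.

E[X] = C(19,6)·2^(1−C(6,2)) = 6783/4096 ≈ 1.6560.


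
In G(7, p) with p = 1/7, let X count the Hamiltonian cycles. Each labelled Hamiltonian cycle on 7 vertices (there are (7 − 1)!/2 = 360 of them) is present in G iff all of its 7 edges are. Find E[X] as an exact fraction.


K_7 has (7 − 1)!/2 = 360 labelled Hamiltonian cycles.
For each such Hamiltonian cycle H, let X_H = 1 if all 7 edges of H are present in G. Then P[X_H = 1] = p^{7} = (1/7)^{7} = 1/823543.
By linearity: E[X] = Σ_H E[X_H] = 360 · p^{7} = 360 · 1/823543 = 360/823543.
Numerically: E[X] ≈ 0.000437136.

E[X] = 360 · (1/7)^{7} = 360/823543 ≈ 0.000437136.


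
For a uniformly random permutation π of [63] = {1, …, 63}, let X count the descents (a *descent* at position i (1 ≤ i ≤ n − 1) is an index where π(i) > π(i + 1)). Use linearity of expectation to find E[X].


Write X = Σ X_I over i = 1, …, 62, with X_I the indicator of one descent.
There are 62 indicators.
For each fixed i, the pair (π(i), π(i+1)) is a uniformly random ordered pair of distinct values from {1, …, 63}; by symmetry P[π(i) > π(i+1)] = 1/2.
By linearity: E[X] = 62 · (1/2) = (63 − 1) · (1/2) = 31 ≈ 31.000.

E[X] = 31 = 31.000.


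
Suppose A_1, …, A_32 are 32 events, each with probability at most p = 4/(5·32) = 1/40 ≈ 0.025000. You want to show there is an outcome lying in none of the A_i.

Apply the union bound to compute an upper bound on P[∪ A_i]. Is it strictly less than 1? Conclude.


Union bound: P[∪_{i=1}^{32} A_i] ≤ Σ_i P[A_i] ≤ 32·p = 32·(1/40) = 4/5.
Numerically: 4/5 ≈ 0.800000.
Is 4/5 < 1? YES.
Since P[∪ A_i] ≤ 4/5 < 1, the complement has P[∩ A_i^c] ≥ 1 − 4/5 = 1/5 > 0, so some outcome avoids every A_i.

32·p = 4/5 ≈ 0.800000; existence CERTIFIED by the union bound.


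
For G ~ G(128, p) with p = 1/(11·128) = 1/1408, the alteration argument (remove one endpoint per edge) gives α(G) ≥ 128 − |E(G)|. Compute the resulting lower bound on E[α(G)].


E[|E(G)|] = C(128, 2)·p = 8128 · (1/1408) = 127/22.
E[α(G)] ≥ n − E[|E(G)|] = 128 − 127/22 = 2689/22.
Numerically: ≈ 122.2273.
(This is only a lower bound; the true E[α(G)] may be larger.)

E[α(G)] ≥ 2689/22 ≈ 122.2273.


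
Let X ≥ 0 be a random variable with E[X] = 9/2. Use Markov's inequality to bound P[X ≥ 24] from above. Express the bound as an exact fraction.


μ = E[X] = 9/2, a = 24.
Markov: P[X ≥ 24] ≤ μ/a = (9/2)/24 = 3/16.
Numerically: ≈ 0.1875.
(Since a = 24 > μ = 4.5000, the bound 3/16 is < 1 and informative.)

P[X ≥ 24] ≤ 3/16 ≈ 0.1875.


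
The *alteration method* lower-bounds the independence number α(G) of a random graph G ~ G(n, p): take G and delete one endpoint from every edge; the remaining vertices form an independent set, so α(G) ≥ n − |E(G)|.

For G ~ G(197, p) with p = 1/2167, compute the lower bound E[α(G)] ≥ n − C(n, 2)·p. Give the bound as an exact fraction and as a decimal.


E[|E(G)|] = C(197, 2)·p = 19306 · (1/2167) = 98/11.
E[α(G)] ≥ n − E[|E(G)|] = 197 − 98/11 = 2069/11.
Numerically: ≈ 188.090909.
(This is only a lower bound; the true E[α(G)] may be larger.)

E[α(G)] ≥ 2069/11 ≈ 188.090909.


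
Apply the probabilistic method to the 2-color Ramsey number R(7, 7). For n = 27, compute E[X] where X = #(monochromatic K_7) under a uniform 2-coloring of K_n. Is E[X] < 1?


E[X] = C(27, 7) · 2^{1 − 21} = 888030 · 2^{−20} = 888030/1048576.
As a reduced fraction: E[X] = 444015/524288 ≈ 0.84689.
Is E[X] < 1? YES.
Since E[X] < 1, there exists a 2-coloring of K_{27} with no monochromatic K_7; hence R(7, 7) > 27.

E[X] = 444015/524288 ≈ 0.84689; E[X] < 1, so R(7, 7) > 27.


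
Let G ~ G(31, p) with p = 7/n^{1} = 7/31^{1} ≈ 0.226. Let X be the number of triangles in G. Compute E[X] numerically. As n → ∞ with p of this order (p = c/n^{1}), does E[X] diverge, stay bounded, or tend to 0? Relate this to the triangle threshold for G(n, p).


Number of potential triangles: C(31, 3) = 4495.
Each occurs with probability p³ ≈ (0.226)³ ≈ 1.15135e-02.
By linearity: E[X] = C(31, 3)·p³ ≈ 4495 · 1.15135e-02 ≈ 51.753.
Here α = 1, so p = 7/n is exactly at the triangle threshold p ~ 1/n. Asymptotically E[X] → c³/6 = 7³/6 = 343/6 ≈ 57.167, a bounded constant. In this regime the triangle count is asymptotically Poisson(c³/6).

E[X] ≈ 51.753; in regime p = Θ(1/n^{1}) E[X] stays bounded (at the triangle threshold p ~ 1/n).


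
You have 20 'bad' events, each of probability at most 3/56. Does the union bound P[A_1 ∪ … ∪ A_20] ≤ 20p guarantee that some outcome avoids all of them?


Union bound: P[∪_{i=1}^{20} A_i] ≤ Σ_i P[A_i] ≤ 20·p = 20·(3/56) = 15/14.
Numerically: 15/14 ≈ 1.0714286.
Is 15/14 < 1? NO.
Since the bound 15/14 is ≥ 1, the union bound is uninformative here; it does NOT by itself certify existence.

20·p = 15/14 ≈ 1.0714286; existence NOT certified by the union bound.


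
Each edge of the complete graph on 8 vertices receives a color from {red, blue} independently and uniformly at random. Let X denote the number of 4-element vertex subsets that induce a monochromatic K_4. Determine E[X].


Let X = Σ_S X_S over the C(8, 4) = 70 subsets S of size 4, where X_S = 1 if the K_4 on S is monochromatic.
For a fixed S, the K_4 on S has C(4, 2) = 6 edges. P[all 6 edges red] = (1/2)^6, and likewise for blue, so P[monochromatic] = 2·(1/2)^6 = 2^{1 − 6} = 1/32.
Summing: E[X] = C(8, 4) · 2^{1 − 6} = 70 · 1/32 = 35/16.
Numerically: E[X] ≈ 2.18750.

E[X] = C(8,4)·2^(1−C(4,2)) = 35/16 ≈ 2.18750.


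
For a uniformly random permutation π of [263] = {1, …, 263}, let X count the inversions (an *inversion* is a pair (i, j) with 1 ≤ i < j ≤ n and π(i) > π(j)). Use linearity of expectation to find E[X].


Write X = Σ X_I over the C(263, 2) = 34453 pairs i < j, with X_I the indicator of one inversion.
There are 34453 indicators.
For each fixed pair i < j, the values π(i) and π(j) are two distinct elements of {1, …, 263} in uniformly random order; by symmetry P[π(i) > π(j)] = 1/2.
By linearity: E[X] = 34453 · (1/2) = C(263, 2) · (1/2) = 34453/2 = 34453/2 ≈ 17226.5000.

E[X] = 34453/2 = 17226.5000.


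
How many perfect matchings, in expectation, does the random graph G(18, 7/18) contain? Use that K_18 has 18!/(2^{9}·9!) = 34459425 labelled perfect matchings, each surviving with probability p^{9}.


K_18 has 18!/(2^{9}·9!) = 34459425 labelled perfect matchings.
For each such perfect matching H, let X_H = 1 if all 9 edges of H are present in G. Then P[X_H = 1] = p^{9} = (7/18)^{9} = 40353607/198359290368.
By linearity: E[X] = Σ_H E[X_H] = 34459425 · p^{9} = 34459425 · 40353607/198359290368 = 17167433257975/2448880128.
Numerically: E[X] ≈ 7010.3.

E[X] = 34459425 · (7/18)^{9} = 17167433257975/2448880128 ≈ 7010.3.


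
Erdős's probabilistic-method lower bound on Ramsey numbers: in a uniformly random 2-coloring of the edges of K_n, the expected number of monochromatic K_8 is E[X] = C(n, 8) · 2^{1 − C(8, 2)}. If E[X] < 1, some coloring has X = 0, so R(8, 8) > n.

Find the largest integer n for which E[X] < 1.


We need C(n, 8) · 2^{1 − 28} < 1, i.e. C(n, 8) < 2^{28 − 1} = 134217728.
Check values of n near the boundary:
  n = 36: C(36, 8) = 30260340; 30260340 < 134217728? YES
  n = 37: C(37, 8) = 38608020; 38608020 < 134217728? YES
  n = 38: C(38, 8) = 48903492; 48903492 < 134217728? YES
  n = 39: C(39, 8) = 61523748; 61523748 < 134217728? YES
  n = 40: C(40, 8) = 76904685; 76904685 < 134217728? YES
  n = 41: C(41, 8) = 95548245; 95548245 < 134217728? YES
  n = 42: C(42, 8) = 118030185; 118030185 < 134217728? YES
  n = 43: C(43, 8) = 145008513; 145008513 < 134217728? NO
The largest n with C(n, 8) < 134217728 is n = 42 (where E[X] = 118030185/134217728 ≈ 0.87939). Hence R(8, 8) > 42, i.e. R(8, 8) ≥ 43.

Largest n = 42; hence R(8, 8) > 42.


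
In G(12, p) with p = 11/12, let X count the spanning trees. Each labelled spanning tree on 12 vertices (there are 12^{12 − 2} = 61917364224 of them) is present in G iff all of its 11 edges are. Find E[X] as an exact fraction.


K_12 has 12^{12 − 2} = 61917364224 labelled spanning trees.
For each such spanning tree H, let X_H = 1 if all 11 edges of H are present in G. Then P[X_H = 1] = p^{11} = (11/12)^{11} = 285311670611/743008370688.
By linearity: E[X] = Σ_H E[X_H] = 61917364224 · p^{11} = 61917364224 · 285311670611/743008370688 = 285311670611/12.
Numerically: E[X] ≈ 2.3776e+10.

E[X] = 61917364224 · (11/12)^{11} = 285311670611/12 ≈ 2.3776e+10.


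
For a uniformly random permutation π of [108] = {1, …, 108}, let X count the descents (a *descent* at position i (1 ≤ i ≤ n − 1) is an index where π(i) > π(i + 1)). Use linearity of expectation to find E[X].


Write X = Σ X_I over i = 1, …, 107, with X_I the indicator of one descent.
There are 107 indicators.
For each fixed i, the pair (π(i), π(i+1)) is a uniformly random ordered pair of distinct values from {1, …, 108}; by symmetry P[π(i) > π(i+1)] = 1/2.
By linearity: E[X] = 107 · (1/2) = (108 − 1) · (1/2) = 107/2 ≈ 53.5000.

E[X] = 107/2 = 53.5000.


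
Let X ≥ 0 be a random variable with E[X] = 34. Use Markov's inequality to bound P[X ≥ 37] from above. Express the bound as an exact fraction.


μ = E[X] = 34, a = 37.
Markov: P[X ≥ 37] ≤ μ/a = (34)/37 = 34/37.
Numerically: ≈ 0.91892.
(Since a = 37 > μ = 34.00000, the bound 34/37 is < 1 and informative.)

P[X ≥ 37] ≤ 34/37 ≈ 0.91892.


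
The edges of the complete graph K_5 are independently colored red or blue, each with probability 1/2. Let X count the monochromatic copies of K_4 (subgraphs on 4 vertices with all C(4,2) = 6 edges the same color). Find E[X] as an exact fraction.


Let X = Σ_S X_S over the C(5, 4) = 5 subsets S of size 4, where X_S = 1 if the K_4 on S is monochromatic.
For a fixed S, the K_4 on S has C(4, 2) = 6 edges. P[all 6 edges red] = (1/2)^6, and likewise for blue, so P[monochromatic] = 2·(1/2)^6 = 2^{1 − 6} = 1/32.
By linearity: E[X] = C(5, 4) · 2^{1 − 6} = 5 · 1/32 = 5/32.
Numerically: E[X] ≈ 0.156250.

E[X] = C(5,4)·2^(1−C(4,2)) = 5/32 ≈ 0.156250.


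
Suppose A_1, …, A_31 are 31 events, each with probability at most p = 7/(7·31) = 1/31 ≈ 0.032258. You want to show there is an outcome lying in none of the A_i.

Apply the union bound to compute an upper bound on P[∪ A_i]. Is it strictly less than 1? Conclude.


Union bound: P[∪_{i=1}^{31} A_i] ≤ Σ_i P[A_i] ≤ 31·p = 31·(1/31) = 1.
Numerically: 1 ≈ 1.000000.
Is 1 < 1? NO.
Since the bound 1 is ≥ 1, the union bound is uninformative here; it does NOT by itself certify existence.

31·p = 1 ≈ 1.000000; existence NOT certified by the union bound.


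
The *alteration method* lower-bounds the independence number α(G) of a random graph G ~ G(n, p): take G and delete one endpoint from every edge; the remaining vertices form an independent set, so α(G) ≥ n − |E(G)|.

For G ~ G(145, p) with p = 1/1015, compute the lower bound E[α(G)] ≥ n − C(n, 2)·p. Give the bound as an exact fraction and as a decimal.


E[|E(G)|] = C(145, 2)·p = 10440 · (1/1015) = 72/7.
E[α(G)] ≥ n − E[|E(G)|] = 145 − 72/7 = 943/7.
Numerically: ≈ 134.71429.
(This is only a lower bound; the true E[α(G)] may be larger.)

E[α(G)] ≥ 943/7 ≈ 134.71429.


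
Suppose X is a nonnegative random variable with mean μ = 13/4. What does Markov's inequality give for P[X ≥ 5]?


μ = E[X] = 13/4, a = 5.
Markov: P[X ≥ 5] ≤ μ/a = (13/4)/5 = 13/20.
Numerically: ≈ 0.6500.
(Since a = 5 > μ = 3.2500, the bound 13/20 is < 1 and informative.)

P[X ≥ 5] ≤ 13/20 ≈ 0.6500.


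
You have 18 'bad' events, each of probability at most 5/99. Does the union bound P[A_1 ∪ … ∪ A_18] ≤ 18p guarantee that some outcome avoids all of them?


Union bound: P[∪_{i=1}^{18} A_i] ≤ Σ_i P[A_i] ≤ 18·p = 18·(5/99) = 10/11.
Numerically: 10/11 ≈ 0.909.
Is 10/11 < 1? YES.
Since P[∪ A_i] ≤ 10/11 < 1, the complement has P[∩ A_i^c] ≥ 1 − 10/11 = 1/11 > 0, so some outcome avoids every A_i.

18·p = 10/11 ≈ 0.909; existence CERTIFIED by the union bound.


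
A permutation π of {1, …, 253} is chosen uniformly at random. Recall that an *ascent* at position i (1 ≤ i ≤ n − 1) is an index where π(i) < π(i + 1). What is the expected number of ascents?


Write X = Σ X_I over i = 1, …, 252, with X_I the indicator of one ascent.
There are 252 indicators.
For each fixed i, the pair (π(i), π(i+1)) is a uniformly random ordered pair of distinct values from {1, …, 253}; by symmetry P[π(i) < π(i+1)] = 1/2.
By linearity: E[X] = 252 · (1/2) = (253 − 1) · (1/2) = 126 ≈ 126.000.

E[X] = 126 = 126.000.


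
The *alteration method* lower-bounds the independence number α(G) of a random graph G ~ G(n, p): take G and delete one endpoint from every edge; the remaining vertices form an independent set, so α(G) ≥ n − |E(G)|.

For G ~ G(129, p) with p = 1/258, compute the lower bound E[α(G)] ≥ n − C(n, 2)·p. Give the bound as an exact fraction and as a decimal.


E[|E(G)|] = C(129, 2)·p = 8256 · (1/258) = 32.
E[α(G)] ≥ n − E[|E(G)|] = 129 − 32 = 97.
Numerically: ≈ 97.000000.
(This is only a lower bound; the true E[α(G)] may be larger.)

E[α(G)] ≥ 97 ≈ 97.000000.


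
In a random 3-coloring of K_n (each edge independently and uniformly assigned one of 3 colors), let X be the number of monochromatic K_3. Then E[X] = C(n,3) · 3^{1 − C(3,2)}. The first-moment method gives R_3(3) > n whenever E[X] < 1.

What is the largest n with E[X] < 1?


We need C(n, 3) · 3^{1 − 3} < 1, i.e. C(n, 3) < 3^{3 − 1} = 9.
Check values of n near the boundary:
  n = 3: C(3, 3) = 1; 1 < 9? YES
  n = 4: C(4, 3) = 4; 4 < 9? YES
  n = 5: C(5, 3) = 10; 10 < 9? NO
  n = 6: C(6, 3) = 20; 20 < 9? NO
  n = 7: C(7, 3) = 35; 35 < 9? NO
The largest n with C(n, 3) < 9 is n = 4 (where E[X] = 4/9 ≈ 0.444444). Hence R_3(3) > 4, i.e. R_3(3) ≥ 5.

Largest n = 4; hence R_3(3) > 4.


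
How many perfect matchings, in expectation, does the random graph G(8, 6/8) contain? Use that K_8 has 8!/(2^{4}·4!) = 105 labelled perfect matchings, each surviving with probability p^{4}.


K_8 has 8!/(2^{4}·4!) = 105 labelled perfect matchings.
For each such perfect matching H, let X_H = 1 if all 4 edges of H are present in G. Then P[X_H = 1] = p^{4} = (3/4)^{4} = 81/256.
Summing the indicators: E[X] = Σ_H E[X_H] = 105 · p^{4} = 105 · 81/256 = 8505/256.
Numerically: E[X] ≈ 33.22.

E[X] = 105 · (3/4)^{4} = 8505/256 ≈ 33.22.


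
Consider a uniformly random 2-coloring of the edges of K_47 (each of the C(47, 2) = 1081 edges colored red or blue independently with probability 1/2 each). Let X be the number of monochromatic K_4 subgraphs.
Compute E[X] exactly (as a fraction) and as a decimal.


Let X = Σ_S X_S over the C(47, 4) = 178365 subsets S of size 4, where X_S = 1 if the K_4 on S is monochromatic.
For a fixed S, the K_4 on S has C(4, 2) = 6 edges. P[all 6 edges red] = (1/2)^6, and likewise for blue, so P[monochromatic] = 2·(1/2)^6 = 2^{1 − 6} = 1/32.
Summing: E[X] = C(47, 4) · 2^{1 − 6} = 178365 · 1/32 = 178365/32.
Numerically: E[X] ≈ 5573.906.

E[X] = C(47,4)·2^(1−C(4,2)) = 178365/32 ≈ 5573.906.


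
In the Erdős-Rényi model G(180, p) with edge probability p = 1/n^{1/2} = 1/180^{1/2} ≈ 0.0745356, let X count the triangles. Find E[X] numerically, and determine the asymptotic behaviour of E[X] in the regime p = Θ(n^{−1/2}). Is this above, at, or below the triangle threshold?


Number of potential triangles: C(180, 3) = 955860.
Each occurs with probability p³ ≈ (0.0745356)³ ≈ 4.14086662e-04.
By linearity: E[X] = C(180, 3)·p³ ≈ 955860 · 4.14086662e-04 ≈ 395.808877.
Since α = 1/2 < 1, p = c/n^{1/2} ≫ 1/n is above the triangle threshold p ~ 1/n. Asymptotically E[X] ~ (c³/6)·n^{3(1−α)} = (1³/6)·n^{1.5} → ∞; triangles are abundant w.h.p.

E[X] ≈ 395.808877; in regime p = Θ(1/n^{1/2}) E[X] diverges (above the triangle threshold p ~ 1/n).


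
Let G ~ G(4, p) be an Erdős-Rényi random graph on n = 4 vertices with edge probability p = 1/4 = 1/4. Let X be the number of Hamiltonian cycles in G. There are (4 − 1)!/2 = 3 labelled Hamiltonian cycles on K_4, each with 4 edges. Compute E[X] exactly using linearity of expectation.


K_4 has (4 − 1)!/2 = 3 labelled Hamiltonian cycles.
For each such Hamiltonian cycle H, let X_H = 1 if all 4 edges of H are present in G. Then P[X_H = 1] = p^{4} = (1/4)^{4} = 1/256.
Summing the indicators: E[X] = Σ_H E[X_H] = 3 · p^{4} = 3 · 1/256 = 3/256.
Numerically: E[X] ≈ 0.0117188.

E[X] = 3 · (1/4)^{4} = 3/256 ≈ 0.0117188.


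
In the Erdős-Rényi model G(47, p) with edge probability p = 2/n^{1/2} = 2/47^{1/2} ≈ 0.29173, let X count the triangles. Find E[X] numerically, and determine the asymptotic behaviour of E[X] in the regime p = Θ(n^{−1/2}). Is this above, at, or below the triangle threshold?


Number of potential triangles: C(47, 3) = 16215.
Each occurs with probability p³ ≈ (0.29173)³ ≈ 2.4828084e-02.
By linearity: E[X] = C(47, 3)·p³ ≈ 16215 · 2.4828084e-02 ≈ 402.58738.
Since α = 1/2 < 1, p = c/n^{1/2} ≫ 1/n is above the triangle threshold p ~ 1/n. Asymptotically E[X] ~ (c³/6)·n^{3(1−α)} = (2³/6)·n^{1.5} → ∞; triangles are abundant w.h.p.

E[X] ≈ 402.58738; in regime p = Θ(1/n^{1/2}) E[X] diverges (above the triangle threshold p ~ 1/n).


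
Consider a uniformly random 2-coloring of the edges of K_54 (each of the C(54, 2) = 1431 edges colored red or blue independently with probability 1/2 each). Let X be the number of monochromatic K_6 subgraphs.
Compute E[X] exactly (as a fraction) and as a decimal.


Let X = Σ_S X_S over the C(54, 6) = 25827165 subsets S of size 6, where X_S = 1 if the K_6 on S is monochromatic.
For a fixed S, the K_6 on S has C(6, 2) = 15 edges. P[all 15 edges red] = (1/2)^15, and likewise for blue, so P[monochromatic] = 2·(1/2)^15 = 2^{1 − 15} = 1/16384.
By linearity: E[X] = C(54, 6) · 2^{1 − 15} = 25827165 · 1/16384 = 25827165/16384.
Numerically: E[X] ≈ 1576.3651.

E[X] = C(54,6)·2^(1−C(6,2)) = 25827165/16384 ≈ 1576.3651.


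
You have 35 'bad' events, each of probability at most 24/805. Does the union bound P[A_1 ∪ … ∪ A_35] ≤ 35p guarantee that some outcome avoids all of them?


Union bound: P[∪_{i=1}^{35} A_i] ≤ Σ_i P[A_i] ≤ 35·p = 35·(24/805) = 24/23.
Numerically: 24/23 ≈ 1.043478.
Is 24/23 < 1? NO.
Since the bound 24/23 is ≥ 1, the union bound is uninformative here; it does NOT by itself certify existence.

35·p = 24/23 ≈ 1.043478; existence NOT certified by the union bound.


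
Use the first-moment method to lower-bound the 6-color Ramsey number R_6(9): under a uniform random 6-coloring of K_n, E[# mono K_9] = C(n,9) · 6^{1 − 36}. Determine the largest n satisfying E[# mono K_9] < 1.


We need C(n, 9) · 6^{1 − 36} < 1, i.e. C(n, 9) < 6^{36 − 1} = 1719070799748422591028658176.
Check values of n near the boundary:
  n = 4407: C(4407, 9) = 1713856532599459170657070050; 1713856532599459170657070050 < 1719070799748422591028658176? YES
  n = 4408: C(4408, 9) = 1717362945146264156457459600; 1717362945146264156457459600 < 1719070799748422591028658176? YES
  n = 4409: C(4409, 9) = 1720875732988608787686577131; 1720875732988608787686577131 < 1719070799748422591028658176? NO
The largest n with C(n, 9) < 1719070799748422591028658176 is n = 4408 (where E[X] = 35778394690547169926197075/35813974994758803979763712 ≈ 0.9990065). Hence R_6(9) > 4408, i.e. R_6(9) ≥ 4409.

Largest n = 4408; hence R_6(9) > 4408.


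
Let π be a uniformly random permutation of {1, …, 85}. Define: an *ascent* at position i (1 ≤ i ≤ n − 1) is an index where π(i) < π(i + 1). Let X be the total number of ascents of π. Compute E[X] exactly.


Write X = Σ X_I over i = 1, …, 84, with X_I the indicator of one ascent.
There are 84 indicators.
For each fixed i, the pair (π(i), π(i+1)) is a uniformly random ordered pair of distinct values from {1, …, 85}; by symmetry P[π(i) < π(i+1)] = 1/2.
By linearity: E[X] = 84 · (1/2) = (85 − 1) · (1/2) = 42 ≈ 42.000.

E[X] = 42 = 42.000.


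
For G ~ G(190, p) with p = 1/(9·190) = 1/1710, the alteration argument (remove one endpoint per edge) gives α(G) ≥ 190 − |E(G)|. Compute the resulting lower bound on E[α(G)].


E[|E(G)|] = C(190, 2)·p = 17955 · (1/1710) = 21/2.
E[α(G)] ≥ n − E[|E(G)|] = 190 − 21/2 = 359/2.
Numerically: ≈ 179.50000.
(This is only a lower bound; the true E[α(G)] may be larger.)

E[α(G)] ≥ 359/2 ≈ 179.50000.


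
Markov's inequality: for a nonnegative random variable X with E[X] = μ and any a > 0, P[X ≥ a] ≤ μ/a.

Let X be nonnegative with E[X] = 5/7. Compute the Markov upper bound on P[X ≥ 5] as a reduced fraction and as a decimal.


μ = E[X] = 5/7, a = 5.
Markov: P[X ≥ 5] ≤ μ/a = (5/7)/5 = 1/7.
Numerically: ≈ 0.1429.
(Since a = 5 > μ = 0.7143, the bound 1/7 is < 1 and informative.)

P[X ≥ 5] ≤ 1/7 ≈ 0.1429.


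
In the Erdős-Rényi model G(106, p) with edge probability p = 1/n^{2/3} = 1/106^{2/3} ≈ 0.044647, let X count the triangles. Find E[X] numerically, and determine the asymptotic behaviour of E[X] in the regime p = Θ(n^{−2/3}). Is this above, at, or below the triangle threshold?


Number of potential triangles: C(106, 3) = 192920.
Each occurs with probability p³ ≈ (0.044647)³ ≈ 8.8999644e-05.
By linearity: E[X] = C(106, 3)·p³ ≈ 192920 · 8.8999644e-05 ≈ 17.16981.
Since α = 2/3 < 1, p = c/n^{2/3} ≫ 1/n is above the triangle threshold p ~ 1/n. Asymptotically E[X] ~ (c³/6)·n^{3(1−α)} = (1³/6)·n^{1} → ∞; triangles are abundant w.h.p.

E[X] ≈ 17.16981; in regime p = Θ(1/n^{2/3}) E[X] diverges (above the triangle threshold p ~ 1/n).


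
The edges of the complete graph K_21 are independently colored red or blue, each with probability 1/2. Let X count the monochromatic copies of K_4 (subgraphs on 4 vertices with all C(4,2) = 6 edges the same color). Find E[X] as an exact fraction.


Let X = Σ_S X_S over the C(21, 4) = 5985 subsets S of size 4, where X_S = 1 if the K_4 on S is monochromatic.
For a fixed S, the K_4 on S has C(4, 2) = 6 edges. P[all 6 edges red] = (1/2)^6, and likewise for blue, so P[monochromatic] = 2·(1/2)^6 = 2^{1 − 6} = 1/32.
By linearity of expectation: E[X] = C(21, 4) · 2^{1 − 6} = 5985 · 1/32 = 5985/32.
Numerically: E[X] ≈ 187.031.

E[X] = C(21,4)·2^(1−C(4,2)) = 5985/32 ≈ 187.031.


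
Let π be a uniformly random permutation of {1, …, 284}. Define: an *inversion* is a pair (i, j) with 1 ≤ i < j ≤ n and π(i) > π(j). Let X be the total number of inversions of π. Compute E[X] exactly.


Write X = Σ X_I over the C(284, 2) = 40186 pairs i < j, with X_I the indicator of one inversion.
There are 40186 indicators.
For each fixed pair i < j, the values π(i) and π(j) are two distinct elements of {1, …, 284} in uniformly random order; by symmetry P[π(i) > π(j)] = 1/2.
By linearity: E[X] = 40186 · (1/2) = C(284, 2) · (1/2) = 40186/2 = 20093 ≈ 20093.000.

E[X] = 20093 = 20093.000.


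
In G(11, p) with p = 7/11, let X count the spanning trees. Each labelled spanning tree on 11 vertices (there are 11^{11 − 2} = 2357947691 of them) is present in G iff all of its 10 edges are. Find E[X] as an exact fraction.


K_11 has 11^{11 − 2} = 2357947691 labelled spanning trees.
For each such spanning tree H, let X_H = 1 if all 10 edges of H are present in G. Then P[X_H = 1] = p^{10} = (7/11)^{10} = 282475249/25937424601.
By linearity: E[X] = Σ_H E[X_H] = 2357947691 · p^{10} = 2357947691 · 282475249/25937424601 = 282475249/11.
Numerically: E[X] ≈ 2.568e+07.

E[X] = 2357947691 · (7/11)^{10} = 282475249/11 ≈ 2.568e+07.


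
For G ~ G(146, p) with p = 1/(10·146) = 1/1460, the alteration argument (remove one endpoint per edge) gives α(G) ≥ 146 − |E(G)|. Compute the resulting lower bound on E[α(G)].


E[|E(G)|] = C(146, 2)·p = 10585 · (1/1460) = 29/4.
E[α(G)] ≥ n − E[|E(G)|] = 146 − 29/4 = 555/4.
Numerically: ≈ 138.7500.
(This is only a lower bound; the true E[α(G)] may be larger.)

E[α(G)] ≥ 555/4 ≈ 138.7500.


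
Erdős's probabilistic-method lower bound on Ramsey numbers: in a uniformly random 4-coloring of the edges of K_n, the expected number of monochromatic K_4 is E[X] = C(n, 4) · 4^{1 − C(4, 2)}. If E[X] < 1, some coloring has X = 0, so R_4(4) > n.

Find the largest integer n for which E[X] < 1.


We need C(n, 4) · 4^{1 − 6} < 1, i.e. C(n, 4) < 4^{6 − 1} = 1024.
Check values of n near the boundary:
  n = 10: C(10, 4) = 210; 210 < 1024? YES
  n = 11: C(11, 4) = 330; 330 < 1024? YES
  n = 12: C(12, 4) = 495; 495 < 1024? YES
  n = 13: C(13, 4) = 715; 715 < 1024? YES
  n = 14: C(14, 4) = 1001; 1001 < 1024? YES
  n = 15: C(15, 4) = 1365; 1365 < 1024? NO
  n = 16: C(16, 4) = 1820; 1820 < 1024? NO
The largest n with C(n, 4) < 1024 is n = 14 (where E[X] = 1001/1024 ≈ 0.9775). Hence R_4(4) > 14, i.e. R_4(4) ≥ 15.

Largest n = 14; hence R_4(4) > 14.


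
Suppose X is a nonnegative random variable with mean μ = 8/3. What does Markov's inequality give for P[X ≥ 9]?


μ = E[X] = 8/3, a = 9.
Markov: P[X ≥ 9] ≤ μ/a = (8/3)/9 = 8/27.
Numerically: ≈ 0.296.
(Since a = 9 > μ = 2.667, the bound 8/27 is < 1 and informative.)

P[X ≥ 9] ≤ 8/27 ≈ 0.296.


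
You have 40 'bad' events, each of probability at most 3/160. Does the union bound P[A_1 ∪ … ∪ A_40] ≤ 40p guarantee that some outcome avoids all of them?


Union bound: P[∪_{i=1}^{40} A_i] ≤ Σ_i P[A_i] ≤ 40·p = 40·(3/160) = 3/4.
Numerically: 3/4 ≈ 0.75000.
Is 3/4 < 1? YES.
Since P[∪ A_i] ≤ 3/4 < 1, the complement has P[∩ A_i^c] ≥ 1 − 3/4 = 1/4 > 0, so some outcome avoids every A_i.

40·p = 3/4 ≈ 0.75000; existence CERTIFIED by the union bound.


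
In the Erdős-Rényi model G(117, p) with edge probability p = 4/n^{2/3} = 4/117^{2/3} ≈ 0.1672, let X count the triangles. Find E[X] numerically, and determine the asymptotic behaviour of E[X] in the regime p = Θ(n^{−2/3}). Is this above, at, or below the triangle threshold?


Number of potential triangles: C(117, 3) = 260130.
Each occurs with probability p³ ≈ (0.1672)³ ≈ 4.675287e-03.
By linearity: E[X] = C(117, 3)·p³ ≈ 260130 · 4.675287e-03 ≈ 1216.1823.
Since α = 2/3 < 1, p = c/n^{2/3} ≫ 1/n is above the triangle threshold p ~ 1/n. Asymptotically E[X] ~ (c³/6)·n^{3(1−α)} = (4³/6)·n^{1} → ∞; triangles are abundant w.h.p.

E[X] ≈ 1216.1823; in regime p = Θ(1/n^{2/3}) E[X] diverges (above the triangle threshold p ~ 1/n).


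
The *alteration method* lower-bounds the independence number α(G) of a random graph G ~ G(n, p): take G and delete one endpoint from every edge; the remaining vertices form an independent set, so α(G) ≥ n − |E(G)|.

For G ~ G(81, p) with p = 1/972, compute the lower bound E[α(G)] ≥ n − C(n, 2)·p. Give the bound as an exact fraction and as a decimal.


E[|E(G)|] = C(81, 2)·p = 3240 · (1/972) = 10/3.
E[α(G)] ≥ n − E[|E(G)|] = 81 − 10/3 = 233/3.
Numerically: ≈ 77.666667.
(This is only a lower bound; the true E[α(G)] may be larger.)

E[α(G)] ≥ 233/3 ≈ 77.666667.
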